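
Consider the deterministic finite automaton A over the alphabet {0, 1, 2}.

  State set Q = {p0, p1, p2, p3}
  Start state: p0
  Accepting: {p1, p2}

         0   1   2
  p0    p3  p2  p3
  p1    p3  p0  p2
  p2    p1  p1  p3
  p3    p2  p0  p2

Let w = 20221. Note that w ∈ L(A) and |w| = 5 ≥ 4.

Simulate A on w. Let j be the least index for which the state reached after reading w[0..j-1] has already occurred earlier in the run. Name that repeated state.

p3

Run of A on w = 2 0 2 2 1:
  step 0: p0  (start)
  step 1: p3  (read 2: p0→p3)
  step 2: p2  (read 0: p3→p2)
  step 3: p3  (read 2: p2→p3)   ← first repeat (p3 seen earlier)
  step 4: p2  (read 2: p3→p2)
  step 5: p1  (read 1: p2→p1)

The earliest repeat is at step j = 3: A is in p3, which it already visited at step i = 1.
The DFA has 4 states, so the proof of the pumping lemma guarantees a repeated state among the first 4+1 visited; the segment between the two visits is the pumpable y.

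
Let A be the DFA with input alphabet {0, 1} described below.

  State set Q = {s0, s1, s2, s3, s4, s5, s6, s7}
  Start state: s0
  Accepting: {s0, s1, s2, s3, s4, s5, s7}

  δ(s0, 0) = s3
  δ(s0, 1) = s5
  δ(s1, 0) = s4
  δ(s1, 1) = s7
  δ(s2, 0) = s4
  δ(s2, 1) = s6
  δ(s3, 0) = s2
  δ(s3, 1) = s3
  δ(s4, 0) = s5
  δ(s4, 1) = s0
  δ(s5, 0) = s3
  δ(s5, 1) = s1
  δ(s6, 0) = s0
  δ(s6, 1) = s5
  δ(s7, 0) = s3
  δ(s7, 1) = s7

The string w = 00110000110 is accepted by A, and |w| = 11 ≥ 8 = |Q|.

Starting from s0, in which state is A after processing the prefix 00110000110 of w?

State sequence: s0 -0-> s3 -0-> s2 -1-> s6 -1-> s5 -0-> s3 -0-> s2 -0-> s4 -0-> s5 -1-> s1 -1-> s7 -0-> s3

After reading 11 characters, A is in state s3.

s3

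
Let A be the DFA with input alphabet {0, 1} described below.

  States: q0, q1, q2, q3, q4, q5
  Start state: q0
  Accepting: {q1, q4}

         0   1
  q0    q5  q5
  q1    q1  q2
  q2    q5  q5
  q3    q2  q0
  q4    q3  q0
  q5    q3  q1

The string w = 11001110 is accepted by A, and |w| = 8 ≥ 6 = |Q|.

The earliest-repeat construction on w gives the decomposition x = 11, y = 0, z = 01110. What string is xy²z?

xy^2z = 11·0·0·01110 = 110001110.
Reading y = 0 takes A from q1 back to q1, so after x·y·y the machine is still in q1, and z then leads to the accepting state q1. Hence 110001110 ∈ L(A).

110001110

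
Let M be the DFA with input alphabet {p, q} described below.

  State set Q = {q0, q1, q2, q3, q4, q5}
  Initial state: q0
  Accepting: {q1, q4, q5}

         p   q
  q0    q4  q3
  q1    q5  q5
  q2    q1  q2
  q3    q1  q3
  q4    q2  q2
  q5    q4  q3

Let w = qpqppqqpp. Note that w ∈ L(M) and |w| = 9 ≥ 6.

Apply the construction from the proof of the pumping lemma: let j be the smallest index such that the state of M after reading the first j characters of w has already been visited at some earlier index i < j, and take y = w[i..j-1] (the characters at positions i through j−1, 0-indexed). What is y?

Run of M on w = q p q p p q q p p:
  step 0: q0  (start)
  step 1: q3  (read q: q0→q3)
  step 2: q1  (read p: q3→q1)
  step 3: q5  (read q: q1→q5)
  step 4: q4  (read p: q5→q4)
  step 5: q2  (read p: q4→q2)
  step 6: q2  (read q: q2→q2)   ← first repeat (q2 seen earlier)
  step 7: q2  (read q: q2→q2)
  step 8: q1  (read p: q2→q1)
  step 9: q5  (read p: q1→q5)

So i = 5, j = 6, giving x = w[0:5] = qpqpp, y = w[5:6] = q, z = w[6:9] = qpp.
Check: |xy| = 6 ≤ 6 and |y| = 1 ≥ 1. Reading y takes M from q2 back to q2, so every xyⁱz is accepted.

q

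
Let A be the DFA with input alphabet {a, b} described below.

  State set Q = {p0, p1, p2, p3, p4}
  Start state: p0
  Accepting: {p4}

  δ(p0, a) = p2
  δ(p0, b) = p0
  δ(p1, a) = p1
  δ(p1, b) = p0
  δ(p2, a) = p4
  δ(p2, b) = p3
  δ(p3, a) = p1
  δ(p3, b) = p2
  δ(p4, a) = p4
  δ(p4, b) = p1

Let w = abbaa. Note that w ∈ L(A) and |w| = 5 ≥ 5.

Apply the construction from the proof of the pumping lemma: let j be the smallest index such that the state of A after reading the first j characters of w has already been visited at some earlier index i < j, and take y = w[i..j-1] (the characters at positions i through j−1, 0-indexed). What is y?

State sequence: p0 -a-> p2 -b-> p3 -b-> p2 -a-> p4 -a-> p4
First repeat at step 3: p2 was already visited.

So i = 1, j = 3, giving x = w[0:1] = a, y = w[1:3] = bb, z = w[3:5] = aa.
Check: |xy| = 3 ≤ 5 and |y| = 2 ≥ 1. Reading y takes A from p2 back to p2, so every xyⁱz is accepted.
Since A has 5 states, any run of length ≥ 5 visits 5+1 states, so by pigeonhole some state repeats within the first 5 steps — that repeat gives the pumpable loop.

bb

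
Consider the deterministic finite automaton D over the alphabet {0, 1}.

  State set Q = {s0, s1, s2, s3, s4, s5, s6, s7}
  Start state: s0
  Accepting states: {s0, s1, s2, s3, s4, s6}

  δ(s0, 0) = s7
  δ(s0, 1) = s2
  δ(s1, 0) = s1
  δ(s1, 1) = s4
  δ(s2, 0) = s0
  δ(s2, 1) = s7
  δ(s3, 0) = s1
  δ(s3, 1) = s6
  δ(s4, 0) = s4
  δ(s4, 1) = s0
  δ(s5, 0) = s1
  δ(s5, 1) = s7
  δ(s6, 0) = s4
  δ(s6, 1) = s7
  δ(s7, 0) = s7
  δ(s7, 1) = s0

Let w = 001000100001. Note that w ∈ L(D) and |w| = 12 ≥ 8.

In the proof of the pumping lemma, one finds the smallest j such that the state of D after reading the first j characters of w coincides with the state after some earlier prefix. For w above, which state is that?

s7

State sequence: s0 -0-> s7 -0-> s7 -1-> s0 -0-> s7 -0-> s7 -0-> s7 -1-> s0 -0-> s7 -0-> s7 -0-> s7 -0-> s7 -1-> s0
First repeat at step 2: s7 was already visited.

The earliest repeat is at step j = 2: D is in s7, which it already visited at step i = 1.
Pumping length from the standard proof: p = 8 (the number of states). The repeated state found above gives |xy| = j ≤ 8 and |y| = j − i ≥ 1.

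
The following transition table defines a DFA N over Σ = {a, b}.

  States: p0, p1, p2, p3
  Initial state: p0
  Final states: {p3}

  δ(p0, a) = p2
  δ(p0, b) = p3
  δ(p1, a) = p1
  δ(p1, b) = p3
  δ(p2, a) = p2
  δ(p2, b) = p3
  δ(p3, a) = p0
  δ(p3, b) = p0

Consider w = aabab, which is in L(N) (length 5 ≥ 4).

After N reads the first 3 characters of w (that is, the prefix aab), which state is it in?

p3

Run of N on the first 3 characters of w = a a b:
  step 0: p0  (start)
  step 1: p2  (read a: p0→p2)
  step 2: p2  (read a: p2→p2)
  step 3: p3  (read b: p2→p3)

After reading 3 characters, N is in state p3.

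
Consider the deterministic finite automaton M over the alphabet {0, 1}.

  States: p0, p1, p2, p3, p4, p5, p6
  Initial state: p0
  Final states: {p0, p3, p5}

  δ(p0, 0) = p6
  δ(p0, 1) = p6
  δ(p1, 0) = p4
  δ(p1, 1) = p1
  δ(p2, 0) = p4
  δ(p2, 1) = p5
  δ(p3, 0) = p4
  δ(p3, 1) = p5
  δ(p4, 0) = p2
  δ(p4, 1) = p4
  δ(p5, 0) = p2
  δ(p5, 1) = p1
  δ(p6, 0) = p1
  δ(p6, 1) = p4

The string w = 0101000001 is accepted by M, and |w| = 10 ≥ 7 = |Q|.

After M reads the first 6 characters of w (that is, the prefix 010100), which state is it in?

Run of M on the first 6 characters of w = 0 1 0 1 0 0:
  step 0: p0  (start)
  step 1: p6  (read 0: p0→p6)
  step 2: p4  (read 1: p6→p4)
  step 3: p2  (read 0: p4→p2)
  step 4: p5  (read 1: p2→p5)
  step 5: p2  (read 0: p5→p2)
  step 6: p4  (read 0: p2→p4)

After reading 6 characters, M is in state p4.
(This kind of state-tracing is the core of the pumping-lemma construction: with 7 states, pigeonhole forces a repeat within the first 7 steps.)

p4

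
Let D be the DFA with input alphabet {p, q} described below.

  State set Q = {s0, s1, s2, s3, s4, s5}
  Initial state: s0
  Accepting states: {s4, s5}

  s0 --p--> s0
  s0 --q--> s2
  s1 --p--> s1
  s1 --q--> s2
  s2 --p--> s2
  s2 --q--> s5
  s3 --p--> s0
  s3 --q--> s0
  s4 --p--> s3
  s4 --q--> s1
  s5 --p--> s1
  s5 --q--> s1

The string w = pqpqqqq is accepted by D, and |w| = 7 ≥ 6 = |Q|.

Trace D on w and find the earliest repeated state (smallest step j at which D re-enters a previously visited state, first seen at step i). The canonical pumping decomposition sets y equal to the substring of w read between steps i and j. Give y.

p

Run of D on w = p q p q q q q:
  step 0: s0  (start)
  step 1: s0  (read p: s0→s0)   ← first repeat (s0 seen earlier)
  step 2: s2  (read q: s0→s2)
  step 3: s2  (read p: s2→s2)
  step 4: s5  (read q: s2→s5)
  step 5: s1  (read q: s5→s1)
  step 6: s2  (read q: s1→s2)
  step 7: s5  (read q: s2→s5)

So i = 0, j = 1, giving x = w[0:0] = ε, y = w[0:1] = p, z = w[1:7] = qpqqqq.
Check: |xy| = 1 ≤ 6 and |y| = 1 ≥ 1. Reading y takes D from s0 back to s0, so every xyⁱz is accepted.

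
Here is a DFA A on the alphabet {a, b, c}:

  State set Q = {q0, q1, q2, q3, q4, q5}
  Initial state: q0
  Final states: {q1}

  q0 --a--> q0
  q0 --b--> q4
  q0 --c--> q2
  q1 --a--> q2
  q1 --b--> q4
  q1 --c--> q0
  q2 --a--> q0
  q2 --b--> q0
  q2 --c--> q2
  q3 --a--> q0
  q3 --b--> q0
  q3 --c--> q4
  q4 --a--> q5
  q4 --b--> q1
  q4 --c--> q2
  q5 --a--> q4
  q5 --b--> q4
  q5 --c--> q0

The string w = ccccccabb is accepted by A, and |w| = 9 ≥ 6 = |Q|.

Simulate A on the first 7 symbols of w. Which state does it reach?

Run of A on the first 7 characters of w = c c c c c c a:
  step 0: q0  (start)
  step 1: q2  (read c: q0→q2)
  step 2: q2  (read c: q2→q2)
  step 3: q2  (read c: q2→q2)
  step 4: q2  (read c: q2→q2)
  step 5: q2  (read c: q2→q2)
  step 6: q2  (read c: q2→q2)
  step 7: q0  (read a: q2→q0)

After reading 7 characters, A is in state q0.

q0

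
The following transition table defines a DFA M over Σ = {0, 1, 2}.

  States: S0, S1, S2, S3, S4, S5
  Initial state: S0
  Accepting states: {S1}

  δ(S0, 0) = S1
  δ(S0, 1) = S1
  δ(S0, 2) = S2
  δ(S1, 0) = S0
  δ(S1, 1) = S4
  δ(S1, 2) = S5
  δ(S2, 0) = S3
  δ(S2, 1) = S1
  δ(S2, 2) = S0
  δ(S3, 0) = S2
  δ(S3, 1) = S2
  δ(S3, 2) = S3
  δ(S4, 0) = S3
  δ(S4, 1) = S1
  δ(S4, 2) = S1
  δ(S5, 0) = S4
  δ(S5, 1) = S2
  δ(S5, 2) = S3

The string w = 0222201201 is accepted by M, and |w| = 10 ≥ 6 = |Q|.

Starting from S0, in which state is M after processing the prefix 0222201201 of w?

S1

Run of M on the first 10 characters of w = 0 2 2 2 2 0 1 2 0 1:
  step 0: S0  (start)
  step 1: S1  (read 0: S0→S1)
  step 2: S5  (read 2: S1→S5)
  step 3: S3  (read 2: S5→S3)
  step 4: S3  (read 2: S3→S3)
  step 5: S3  (read 2: S3→S3)
  step 6: S2  (read 0: S3→S2)
  step 7: S1  (read 1: S2→S1)
  step 8: S5  (read 2: S1→S5)
  step 9: S4  (read 0: S5→S4)
  step 10: S1  (read 1: S4→S1)

After reading 10 characters, M is in state S1.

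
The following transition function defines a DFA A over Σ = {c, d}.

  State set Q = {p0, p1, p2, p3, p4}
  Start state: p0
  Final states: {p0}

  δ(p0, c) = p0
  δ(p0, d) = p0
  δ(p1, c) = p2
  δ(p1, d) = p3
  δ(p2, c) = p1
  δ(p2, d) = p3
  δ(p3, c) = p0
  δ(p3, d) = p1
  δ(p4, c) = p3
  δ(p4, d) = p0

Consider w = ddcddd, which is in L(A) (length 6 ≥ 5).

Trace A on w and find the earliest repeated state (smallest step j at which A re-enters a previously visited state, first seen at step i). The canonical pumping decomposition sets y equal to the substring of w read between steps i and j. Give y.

d

Run of A on w = d d c d d d:
  step 0: p0  (start)
  step 1: p0  (read d: p0→p0)   ← first repeat (p0 seen earlier)
  step 2: p0  (read d: p0→p0)
  step 3: p0  (read c: p0→p0)
  step 4: p0  (read d: p0→p0)
  step 5: p0  (read d: p0→p0)
  step 6: p0  (read d: p0→p0)

So i = 0, j = 1, giving x = w[0:0] = ε, y = w[0:1] = d, z = w[1:6] = dcddd.
Check: |xy| = 1 ≤ 5 and |y| = 1 ≥ 1. Reading y takes A from p0 back to p0, so every xyⁱz is accepted.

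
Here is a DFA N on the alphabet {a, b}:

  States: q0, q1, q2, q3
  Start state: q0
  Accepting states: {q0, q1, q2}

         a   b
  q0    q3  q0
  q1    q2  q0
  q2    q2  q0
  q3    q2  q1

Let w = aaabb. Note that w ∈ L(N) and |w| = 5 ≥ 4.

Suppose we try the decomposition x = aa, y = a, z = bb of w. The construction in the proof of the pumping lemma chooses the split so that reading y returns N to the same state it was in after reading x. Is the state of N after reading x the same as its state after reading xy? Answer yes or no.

yes

State sequence: q0 -a-> q3 -a-> q2 -a-> q2

After x (step 2): q2. After xy (step 3): q2.
They match, so y = a drives N around a cycle from q2 back to itself; pumping y any number of times keeps N in q2 before reading z, and xyⁱz ∈ L(N) for every i ≥ 0.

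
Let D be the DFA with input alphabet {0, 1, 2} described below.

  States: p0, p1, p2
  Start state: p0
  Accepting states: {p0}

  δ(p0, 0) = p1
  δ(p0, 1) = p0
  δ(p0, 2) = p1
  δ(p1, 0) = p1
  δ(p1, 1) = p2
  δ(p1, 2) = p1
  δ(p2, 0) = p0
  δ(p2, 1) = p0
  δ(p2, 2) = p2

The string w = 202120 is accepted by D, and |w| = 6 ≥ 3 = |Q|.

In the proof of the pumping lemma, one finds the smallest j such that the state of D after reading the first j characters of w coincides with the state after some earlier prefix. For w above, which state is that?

State sequence: p0 -2-> p1 -0-> p1 -2-> p1 -1-> p2 -2-> p2 -0-> p0
First repeat at step 2: p1 was already visited.

The earliest repeat is at step j = 2: D is in p1, which it already visited at step i = 1.
The DFA has 3 states, so the proof of the pumping lemma guarantees a repeated state among the first 3+1 visited; the segment between the two visits is the pumpable y.

p1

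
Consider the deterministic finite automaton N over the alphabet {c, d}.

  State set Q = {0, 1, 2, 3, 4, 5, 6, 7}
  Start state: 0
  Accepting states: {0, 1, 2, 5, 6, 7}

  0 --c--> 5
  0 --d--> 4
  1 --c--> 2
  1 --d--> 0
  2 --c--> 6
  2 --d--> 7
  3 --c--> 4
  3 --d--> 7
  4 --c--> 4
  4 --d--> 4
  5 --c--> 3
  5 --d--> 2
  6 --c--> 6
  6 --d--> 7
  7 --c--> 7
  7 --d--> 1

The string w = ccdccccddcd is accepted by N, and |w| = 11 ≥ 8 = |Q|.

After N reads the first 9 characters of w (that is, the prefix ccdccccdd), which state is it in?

0

Run of N on the first 9 characters of w = c c d c c c c d d:
  step 0: 0  (start)
  step 1: 5  (read c: 0→5)
  step 2: 3  (read c: 5→3)
  step 3: 7  (read d: 3→7)
  step 4: 7  (read c: 7→7)
  step 5: 7  (read c: 7→7)
  step 6: 7  (read c: 7→7)
  step 7: 7  (read c: 7→7)
  step 8: 1  (read d: 7→1)
  step 9: 0  (read d: 1→0)

After reading 9 characters, N is in state 0.
(This kind of state-tracing is the core of the pumping-lemma construction: with 8 states, pigeonhole forces a repeat within the first 8 steps.)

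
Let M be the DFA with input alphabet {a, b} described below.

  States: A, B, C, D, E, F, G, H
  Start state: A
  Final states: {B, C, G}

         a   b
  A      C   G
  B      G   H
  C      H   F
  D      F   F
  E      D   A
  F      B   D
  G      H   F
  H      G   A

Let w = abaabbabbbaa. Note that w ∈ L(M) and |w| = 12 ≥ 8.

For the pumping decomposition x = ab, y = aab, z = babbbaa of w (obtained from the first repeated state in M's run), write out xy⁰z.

xy⁰z = xz = ab·babbbaa = abbabbbaa.
Reading y = aab takes M from F back to F, so after x the machine is still in F, and z then leads to the accepting state B. Hence abbabbbaa ∈ L(M).

abbabbbaa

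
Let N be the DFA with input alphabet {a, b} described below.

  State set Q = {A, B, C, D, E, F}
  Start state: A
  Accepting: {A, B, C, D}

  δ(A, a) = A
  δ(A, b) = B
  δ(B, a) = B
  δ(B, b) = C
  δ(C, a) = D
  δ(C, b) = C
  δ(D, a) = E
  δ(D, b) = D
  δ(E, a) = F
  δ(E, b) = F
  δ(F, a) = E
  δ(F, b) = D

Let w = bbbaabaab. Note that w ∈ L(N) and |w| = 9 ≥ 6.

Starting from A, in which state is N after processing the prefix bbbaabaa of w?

Run of N on the first 8 characters of w = b b b a a b a a:
  step 0: A  (start)
  step 1: B  (read b: A→B)
  step 2: C  (read b: B→C)
  step 3: C  (read b: C→C)
  step 4: D  (read a: C→D)
  step 5: E  (read a: D→E)
  step 6: F  (read b: E→F)
  step 7: E  (read a: F→E)
  step 8: F  (read a: E→F)

After reading 8 characters, N is in state F.

F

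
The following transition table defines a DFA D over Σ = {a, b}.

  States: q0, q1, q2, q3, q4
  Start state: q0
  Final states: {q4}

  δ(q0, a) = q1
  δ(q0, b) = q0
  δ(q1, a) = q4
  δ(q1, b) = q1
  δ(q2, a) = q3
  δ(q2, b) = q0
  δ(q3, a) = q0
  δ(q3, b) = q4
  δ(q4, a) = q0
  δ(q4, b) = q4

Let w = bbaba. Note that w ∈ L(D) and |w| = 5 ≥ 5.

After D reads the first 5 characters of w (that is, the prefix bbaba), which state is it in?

q4

State sequence: q0 -b-> q0 -b-> q0 -a-> q1 -b-> q1 -a-> q4

After reading 5 characters, D is in state q4.
(This kind of state-tracing is the core of the pumping-lemma construction: with 5 states, pigeonhole forces a repeat within the first 5 steps.)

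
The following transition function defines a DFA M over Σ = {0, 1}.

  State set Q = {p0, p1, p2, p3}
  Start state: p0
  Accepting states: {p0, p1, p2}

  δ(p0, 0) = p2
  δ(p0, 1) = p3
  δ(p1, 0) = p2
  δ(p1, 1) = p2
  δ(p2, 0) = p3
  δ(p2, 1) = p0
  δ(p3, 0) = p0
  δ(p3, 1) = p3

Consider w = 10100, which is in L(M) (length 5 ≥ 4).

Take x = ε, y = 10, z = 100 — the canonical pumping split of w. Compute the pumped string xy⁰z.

xy⁰z = xz = ε·100 = 100.
Reading y = 10 takes M from p0 back to p0, so after x the machine is still in p0, and z then leads to the accepting state p2. Hence 100 ∈ L(M).

100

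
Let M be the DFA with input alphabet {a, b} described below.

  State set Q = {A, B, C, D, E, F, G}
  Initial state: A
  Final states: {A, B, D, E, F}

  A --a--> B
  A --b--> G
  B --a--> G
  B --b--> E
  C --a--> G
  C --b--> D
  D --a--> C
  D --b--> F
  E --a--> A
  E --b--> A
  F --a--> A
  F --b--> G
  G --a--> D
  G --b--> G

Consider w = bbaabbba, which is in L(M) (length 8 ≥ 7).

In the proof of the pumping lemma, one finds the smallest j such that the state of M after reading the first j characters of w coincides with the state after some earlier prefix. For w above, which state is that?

State sequence: A -b-> G -b-> G -a-> D -a-> C -b-> D -b-> F -b-> G -a-> D
First repeat at step 2: G was already visited.

The earliest repeat is at step j = 2: M is in G, which it already visited at step i = 1.

G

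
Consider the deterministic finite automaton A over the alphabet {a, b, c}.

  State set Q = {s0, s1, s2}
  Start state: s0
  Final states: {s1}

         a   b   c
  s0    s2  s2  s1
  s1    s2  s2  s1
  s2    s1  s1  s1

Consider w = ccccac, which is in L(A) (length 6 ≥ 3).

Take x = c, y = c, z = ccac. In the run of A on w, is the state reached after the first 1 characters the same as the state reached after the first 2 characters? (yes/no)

yes

State sequence: s0 -c-> s1 -c-> s1

After x (step 1): s1. After xy (step 2): s1.
They match, so y = c drives A around a cycle from s1 back to itself; pumping y any number of times keeps A in s1 before reading z, and xyⁱz ∈ L(A) for every i ≥ 0.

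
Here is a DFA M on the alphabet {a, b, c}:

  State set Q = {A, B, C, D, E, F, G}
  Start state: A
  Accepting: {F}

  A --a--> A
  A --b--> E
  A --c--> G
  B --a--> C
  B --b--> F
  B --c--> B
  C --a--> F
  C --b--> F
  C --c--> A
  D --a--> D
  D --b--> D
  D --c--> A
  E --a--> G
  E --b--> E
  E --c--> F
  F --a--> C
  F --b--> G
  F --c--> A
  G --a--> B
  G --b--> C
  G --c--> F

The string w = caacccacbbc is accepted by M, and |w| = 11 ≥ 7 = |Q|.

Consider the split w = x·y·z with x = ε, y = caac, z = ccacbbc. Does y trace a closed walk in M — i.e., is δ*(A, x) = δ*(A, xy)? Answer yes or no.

State sequence: A -c-> G -a-> B -a-> C -c-> A

After x (step 0): A. After xy (step 4): A.
They match, so y = caac drives M around a cycle from A back to itself; pumping y any number of times keeps M in A before reading z, and xyⁱz ∈ L(M) for every i ≥ 0.

yes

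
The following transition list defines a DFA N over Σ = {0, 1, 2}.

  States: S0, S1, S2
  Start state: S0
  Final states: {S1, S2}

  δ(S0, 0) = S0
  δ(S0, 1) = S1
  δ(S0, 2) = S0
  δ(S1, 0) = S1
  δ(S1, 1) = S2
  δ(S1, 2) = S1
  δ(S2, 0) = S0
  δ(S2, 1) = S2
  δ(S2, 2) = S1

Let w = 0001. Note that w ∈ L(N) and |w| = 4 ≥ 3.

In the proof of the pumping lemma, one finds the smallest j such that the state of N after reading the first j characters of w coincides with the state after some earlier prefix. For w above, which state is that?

S0

State sequence: S0 -0-> S0 -0-> S0 -0-> S0 -1-> S1
First repeat at step 1: S0 was already visited.

The earliest repeat is at step j = 1: N is in S0, which it already visited at step i = 0.
With |Q| = 3, pigeonhole forces a state repeat no later than step 3; the substring read between the first and second visits to that state can be pumped.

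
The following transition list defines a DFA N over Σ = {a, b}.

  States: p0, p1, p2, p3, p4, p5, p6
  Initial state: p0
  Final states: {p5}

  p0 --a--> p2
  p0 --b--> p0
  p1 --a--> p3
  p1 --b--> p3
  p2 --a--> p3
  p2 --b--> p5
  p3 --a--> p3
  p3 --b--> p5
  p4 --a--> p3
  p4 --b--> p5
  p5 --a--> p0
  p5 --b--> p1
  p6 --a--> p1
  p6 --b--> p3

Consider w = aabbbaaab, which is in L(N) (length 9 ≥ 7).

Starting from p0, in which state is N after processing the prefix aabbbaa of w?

State sequence: p0 -a-> p2 -a-> p3 -b-> p5 -b-> p1 -b-> p3 -a-> p3 -a-> p3

After reading 7 characters, N is in state p3.

p3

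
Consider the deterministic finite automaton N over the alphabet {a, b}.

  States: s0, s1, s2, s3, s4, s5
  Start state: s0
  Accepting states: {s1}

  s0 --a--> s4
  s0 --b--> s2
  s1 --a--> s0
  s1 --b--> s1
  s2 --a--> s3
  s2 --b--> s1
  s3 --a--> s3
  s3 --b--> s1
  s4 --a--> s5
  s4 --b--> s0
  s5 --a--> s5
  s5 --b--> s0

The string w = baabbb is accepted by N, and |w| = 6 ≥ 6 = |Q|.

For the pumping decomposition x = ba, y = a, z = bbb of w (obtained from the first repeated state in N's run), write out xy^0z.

xy⁰z = xz = ba·bbb = babbb.
Reading y = a takes N from s3 back to s3, so after x the machine is still in s3, and z then leads to the accepting state s1. Hence babbb ∈ L(N).

babbb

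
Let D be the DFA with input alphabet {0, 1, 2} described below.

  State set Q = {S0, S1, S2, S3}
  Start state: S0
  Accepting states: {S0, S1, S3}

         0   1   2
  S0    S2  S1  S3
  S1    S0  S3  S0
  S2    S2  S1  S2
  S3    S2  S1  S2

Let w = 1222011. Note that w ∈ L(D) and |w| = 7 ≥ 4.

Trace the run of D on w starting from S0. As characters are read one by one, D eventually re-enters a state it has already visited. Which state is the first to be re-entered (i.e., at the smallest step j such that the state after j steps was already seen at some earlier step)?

Run of D on w = 1 2 2 2 0 1 1:
  step 0: S0  (start)
  step 1: S1  (read 1: S0→S1)
  step 2: S0  (read 2: S1→S0)   ← first repeat (S0 seen earlier)
  step 3: S3  (read 2: S0→S3)
  step 4: S2  (read 2: S3→S2)
  step 5: S2  (read 0: S2→S2)
  step 6: S1  (read 1: S2→S1)
  step 7: S3  (read 1: S1→S3)

The earliest repeat is at step j = 2: D is in S0, which it already visited at step i = 0.

S0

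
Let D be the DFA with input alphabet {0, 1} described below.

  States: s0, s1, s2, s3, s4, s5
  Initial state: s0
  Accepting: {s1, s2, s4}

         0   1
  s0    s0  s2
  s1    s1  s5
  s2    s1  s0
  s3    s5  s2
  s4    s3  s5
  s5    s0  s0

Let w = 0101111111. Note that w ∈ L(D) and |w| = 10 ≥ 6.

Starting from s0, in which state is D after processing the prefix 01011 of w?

State sequence: s0 -0-> s0 -1-> s2 -0-> s1 -1-> s5 -1-> s0

After reading 5 characters, D is in state s0.

s0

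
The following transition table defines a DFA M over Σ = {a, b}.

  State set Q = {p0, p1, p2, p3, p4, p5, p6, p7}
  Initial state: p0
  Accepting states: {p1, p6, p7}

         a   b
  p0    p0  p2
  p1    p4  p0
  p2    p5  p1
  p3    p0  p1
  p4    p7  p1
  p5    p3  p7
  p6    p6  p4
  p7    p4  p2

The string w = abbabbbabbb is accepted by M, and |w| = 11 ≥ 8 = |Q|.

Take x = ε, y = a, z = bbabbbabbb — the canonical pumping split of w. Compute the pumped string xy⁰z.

bbabbbabbb

xy⁰z = xz = ε·bbabbbabbb = bbabbbabbb.
Reading y = a takes M from p0 back to p0, so after x the machine is still in p0, and z then leads to the accepting state p1. Hence bbabbbabbb ∈ L(M).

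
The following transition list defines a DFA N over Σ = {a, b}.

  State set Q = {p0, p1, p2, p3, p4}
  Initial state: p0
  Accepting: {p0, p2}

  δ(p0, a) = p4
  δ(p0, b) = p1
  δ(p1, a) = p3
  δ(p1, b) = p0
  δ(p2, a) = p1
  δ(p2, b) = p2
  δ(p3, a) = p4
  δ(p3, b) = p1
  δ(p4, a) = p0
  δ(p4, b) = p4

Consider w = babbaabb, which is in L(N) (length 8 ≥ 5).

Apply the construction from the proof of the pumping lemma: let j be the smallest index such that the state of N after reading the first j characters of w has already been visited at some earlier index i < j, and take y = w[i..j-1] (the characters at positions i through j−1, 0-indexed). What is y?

Run of N on w = b a b b a a b b:
  step 0: p0  (start)
  step 1: p1  (read b: p0→p1)
  step 2: p3  (read a: p1→p3)
  step 3: p1  (read b: p3→p1)   ← first repeat (p1 seen earlier)
  step 4: p0  (read b: p1→p0)
  step 5: p4  (read a: p0→p4)
  step 6: p0  (read a: p4→p0)
  step 7: p1  (read b: p0→p1)
  step 8: p0  (read b: p1→p0)

So i = 1, j = 3, giving x = w[0:1] = b, y = w[1:3] = ab, z = w[3:8] = baabb.
Check: |xy| = 3 ≤ 5 and |y| = 2 ≥ 1. Reading y takes N from p1 back to p1, so every xyⁱz is accepted.
With |Q| = 5, pigeonhole forces a state repeat no later than step 5; the substring read between the first and second visits to that state can be pumped.

ab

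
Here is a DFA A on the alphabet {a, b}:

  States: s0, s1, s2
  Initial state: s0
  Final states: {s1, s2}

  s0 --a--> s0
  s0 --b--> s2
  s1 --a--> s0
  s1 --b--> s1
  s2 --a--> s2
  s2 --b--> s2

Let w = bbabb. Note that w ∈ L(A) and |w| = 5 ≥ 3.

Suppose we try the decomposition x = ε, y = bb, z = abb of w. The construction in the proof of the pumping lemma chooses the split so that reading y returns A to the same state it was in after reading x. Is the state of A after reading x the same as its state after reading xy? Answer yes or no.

Run of A on the first 2 characters of w = b b:
  step 0: s0  (start)
  step 1: s2  (read b: s0→s2)
  step 2: s2  (read b: s2→s2)

After x (step 0): s0. After xy (step 2): s2.
They differ (s0 ≠ s2), so y is not a cycle from the state after x; this split is not the one the pumping-lemma construction produces, and pumping y need not keep the string in L(A).

no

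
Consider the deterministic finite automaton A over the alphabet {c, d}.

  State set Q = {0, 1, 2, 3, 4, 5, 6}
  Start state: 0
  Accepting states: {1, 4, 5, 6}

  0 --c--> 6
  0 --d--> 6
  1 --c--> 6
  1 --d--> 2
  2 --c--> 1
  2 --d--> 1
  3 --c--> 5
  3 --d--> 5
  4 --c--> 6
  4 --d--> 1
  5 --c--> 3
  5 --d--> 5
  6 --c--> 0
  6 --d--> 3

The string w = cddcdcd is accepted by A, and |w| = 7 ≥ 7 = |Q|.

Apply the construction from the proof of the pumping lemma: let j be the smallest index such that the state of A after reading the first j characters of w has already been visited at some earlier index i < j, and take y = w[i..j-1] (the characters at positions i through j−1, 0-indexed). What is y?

dc

Run of A on w = c d d c d c d:
  step 0: 0  (start)
  step 1: 6  (read c: 0→6)
  step 2: 3  (read d: 6→3)
  step 3: 5  (read d: 3→5)
  step 4: 3  (read c: 5→3)   ← first repeat (3 seen earlier)
  step 5: 5  (read d: 3→5)
  step 6: 3  (read c: 5→3)
  step 7: 5  (read d: 3→5)

So i = 2, j = 4, giving x = w[0:2] = cd, y = w[2:4] = dc, z = w[4:7] = dcd.
Check: |xy| = 4 ≤ 7 and |y| = 2 ≥ 1. Reading y takes A from 3 back to 3, so every xyⁱz is accepted.
With |Q| = 7, pigeonhole forces a state repeat no later than step 7; the substring read between the first and second visits to that state can be pumped.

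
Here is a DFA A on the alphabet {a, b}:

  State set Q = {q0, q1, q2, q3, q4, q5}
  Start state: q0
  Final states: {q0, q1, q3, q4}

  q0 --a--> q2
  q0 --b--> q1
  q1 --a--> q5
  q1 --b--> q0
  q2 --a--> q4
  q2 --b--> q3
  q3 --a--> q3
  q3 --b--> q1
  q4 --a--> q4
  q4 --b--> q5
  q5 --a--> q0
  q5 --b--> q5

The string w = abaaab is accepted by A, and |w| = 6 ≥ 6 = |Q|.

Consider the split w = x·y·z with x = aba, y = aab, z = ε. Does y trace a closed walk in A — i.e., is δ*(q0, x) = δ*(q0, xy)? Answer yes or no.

Run of A on the first 6 characters of w = a b a a a b:
  step 0: q0  (start)
  step 1: q2  (read a: q0→q2)
  step 2: q3  (read b: q2→q3)
  step 3: q3  (read a: q3→q3)
  step 4: q3  (read a: q3→q3)
  step 5: q3  (read a: q3→q3)
  step 6: q1  (read b: q3→q1)

After x (step 3): q3. After xy (step 6): q1.
They differ (q3 ≠ q1), so y is not a cycle from the state after x; this split is not the one the pumping-lemma construction produces, and pumping y need not keep the string in L(A).

no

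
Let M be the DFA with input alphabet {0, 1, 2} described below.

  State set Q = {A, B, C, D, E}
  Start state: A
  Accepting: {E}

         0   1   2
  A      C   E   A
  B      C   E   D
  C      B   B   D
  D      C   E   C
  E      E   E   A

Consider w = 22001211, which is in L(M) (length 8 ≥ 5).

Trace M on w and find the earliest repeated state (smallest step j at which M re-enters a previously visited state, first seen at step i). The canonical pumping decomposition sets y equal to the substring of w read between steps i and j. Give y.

2

Run of M on w = 2 2 0 0 1 2 1 1:
  step 0: A  (start)
  step 1: A  (read 2: A→A)   ← first repeat (A seen earlier)
  step 2: A  (read 2: A→A)
  step 3: C  (read 0: A→C)
  step 4: B  (read 0: C→B)
  step 5: E  (read 1: B→E)
  step 6: A  (read 2: E→A)
  step 7: E  (read 1: A→E)
  step 8: E  (read 1: E→E)

So i = 0, j = 1, giving x = w[0:0] = ε, y = w[0:1] = 2, z = w[1:8] = 2001211.
Check: |xy| = 1 ≤ 5 and |y| = 1 ≥ 1. Reading y takes M from A back to A, so every xyⁱz is accepted.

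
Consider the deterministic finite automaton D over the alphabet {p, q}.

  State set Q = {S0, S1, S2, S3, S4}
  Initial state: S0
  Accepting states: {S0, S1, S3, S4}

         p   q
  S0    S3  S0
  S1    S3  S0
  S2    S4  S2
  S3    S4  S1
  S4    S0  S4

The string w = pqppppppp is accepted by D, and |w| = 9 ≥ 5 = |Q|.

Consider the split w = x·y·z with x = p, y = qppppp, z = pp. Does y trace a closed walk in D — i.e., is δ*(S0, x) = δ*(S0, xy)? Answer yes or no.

no

Run of D on the first 7 characters of w = p q p p p p p:
  step 0: S0  (start)
  step 1: S3  (read p: S0→S3)
  step 2: S1  (read q: S3→S1)
  step 3: S3  (read p: S1→S3)
  step 4: S4  (read p: S3→S4)
  step 5: S0  (read p: S4→S0)
  step 6: S3  (read p: S0→S3)
  step 7: S4  (read p: S3→S4)

After x (step 1): S3. After xy (step 7): S4.
They differ (S3 ≠ S4), so y is not a cycle from the state after x; this split is not the one the pumping-lemma construction produces, and pumping y need not keep the string in L(D).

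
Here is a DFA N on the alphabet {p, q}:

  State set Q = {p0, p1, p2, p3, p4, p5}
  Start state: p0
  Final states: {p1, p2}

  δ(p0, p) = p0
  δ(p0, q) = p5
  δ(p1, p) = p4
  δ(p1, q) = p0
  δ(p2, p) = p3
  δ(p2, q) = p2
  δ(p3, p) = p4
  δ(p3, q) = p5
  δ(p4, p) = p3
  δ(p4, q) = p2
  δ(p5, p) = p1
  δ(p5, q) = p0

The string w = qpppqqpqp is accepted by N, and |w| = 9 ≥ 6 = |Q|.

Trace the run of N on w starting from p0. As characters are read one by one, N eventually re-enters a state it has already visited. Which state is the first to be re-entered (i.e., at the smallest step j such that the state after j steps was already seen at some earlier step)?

Run of N on w = q p p p q q p q p:
  step 0: p0  (start)
  step 1: p5  (read q: p0→p5)
  step 2: p1  (read p: p5→p1)
  step 3: p4  (read p: p1→p4)
  step 4: p3  (read p: p4→p3)
  step 5: p5  (read q: p3→p5)   ← first repeat (p5 seen earlier)
  step 6: p0  (read q: p5→p0)
  step 7: p0  (read p: p0→p0)
  step 8: p5  (read q: p0→p5)
  step 9: p1  (read p: p5→p1)

The earliest repeat is at step j = 5: N is in p5, which it already visited at step i = 1.
The DFA has 6 states, so the proof of the pumping lemma guarantees a repeated state among the first 6+1 visited; the segment between the two visits is the pumpable y.

p5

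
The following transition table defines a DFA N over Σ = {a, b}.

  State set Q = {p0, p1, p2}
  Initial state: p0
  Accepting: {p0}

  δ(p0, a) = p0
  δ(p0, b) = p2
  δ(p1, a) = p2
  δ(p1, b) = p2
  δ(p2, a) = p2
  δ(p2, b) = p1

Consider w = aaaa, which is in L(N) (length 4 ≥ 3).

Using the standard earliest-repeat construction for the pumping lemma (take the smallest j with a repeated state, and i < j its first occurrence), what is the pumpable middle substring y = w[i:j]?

Run of N on w = a a a a:
  step 0: p0  (start)
  step 1: p0  (read a: p0→p0)   ← first repeat (p0 seen earlier)
  step 2: p0  (read a: p0→p0)
  step 3: p0  (read a: p0→p0)
  step 4: p0  (read a: p0→p0)

So i = 0, j = 1, giving x = w[0:0] = ε, y = w[0:1] = a, z = w[1:4] = aaa.
Check: |xy| = 1 ≤ 3 and |y| = 1 ≥ 1. Reading y takes N from p0 back to p0, so every xyⁱz is accepted.

a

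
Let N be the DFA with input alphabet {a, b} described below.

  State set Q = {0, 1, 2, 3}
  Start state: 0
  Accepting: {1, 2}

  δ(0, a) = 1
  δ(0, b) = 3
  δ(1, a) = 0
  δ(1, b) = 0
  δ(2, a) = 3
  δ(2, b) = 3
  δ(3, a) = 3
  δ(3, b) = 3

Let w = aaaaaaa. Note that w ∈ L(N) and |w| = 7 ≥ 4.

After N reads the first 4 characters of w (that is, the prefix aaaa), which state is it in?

State sequence: 0 -a-> 1 -a-> 0 -a-> 1 -a-> 0

After reading 4 characters, N is in state 0.
(This kind of state-tracing is the core of the pumping-lemma construction: with 4 states, pigeonhole forces a repeat within the first 4 steps.)

0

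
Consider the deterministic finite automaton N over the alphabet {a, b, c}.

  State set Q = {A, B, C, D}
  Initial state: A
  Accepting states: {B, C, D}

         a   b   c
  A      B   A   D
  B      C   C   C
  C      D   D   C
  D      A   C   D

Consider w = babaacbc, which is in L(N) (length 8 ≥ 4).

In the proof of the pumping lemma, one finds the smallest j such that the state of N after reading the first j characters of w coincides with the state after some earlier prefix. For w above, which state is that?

State sequence: A -b-> A -a-> B -b-> C -a-> D -a-> A -c-> D -b-> C -c-> C
First repeat at step 1: A was already visited.

The earliest repeat is at step j = 1: N is in A, which it already visited at step i = 0.
Pumping length from the standard proof: p = 4 (the number of states). The repeated state found above gives |xy| = j ≤ 4 and |y| = j − i ≥ 1.

A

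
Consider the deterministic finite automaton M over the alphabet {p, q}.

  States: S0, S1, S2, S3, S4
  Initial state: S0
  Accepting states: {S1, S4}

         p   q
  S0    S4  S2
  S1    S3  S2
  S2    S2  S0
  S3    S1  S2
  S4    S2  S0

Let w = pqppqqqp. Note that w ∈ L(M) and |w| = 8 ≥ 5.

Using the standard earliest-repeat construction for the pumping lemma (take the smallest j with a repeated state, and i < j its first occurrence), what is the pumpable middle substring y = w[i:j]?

State sequence: S0 -p-> S4 -q-> S0 -p-> S4 -p-> S2 -q-> S0 -q-> S2 -q-> S0 -p-> S4
First repeat at step 2: S0 was already visited.

So i = 0, j = 2, giving x = w[0:0] = ε, y = w[0:2] = pq, z = w[2:8] = ppqqqp.
Check: |xy| = 2 ≤ 5 and |y| = 2 ≥ 1. Reading y takes M from S0 back to S0, so every xyⁱz is accepted.

pq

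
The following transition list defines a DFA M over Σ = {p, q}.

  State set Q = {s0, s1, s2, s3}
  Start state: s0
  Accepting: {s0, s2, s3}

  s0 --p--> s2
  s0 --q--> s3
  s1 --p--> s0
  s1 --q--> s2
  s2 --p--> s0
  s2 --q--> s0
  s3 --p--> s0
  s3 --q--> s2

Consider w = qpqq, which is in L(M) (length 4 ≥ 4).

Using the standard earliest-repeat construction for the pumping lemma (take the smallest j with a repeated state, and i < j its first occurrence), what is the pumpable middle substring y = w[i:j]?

qp

State sequence: s0 -q-> s3 -p-> s0 -q-> s3 -q-> s2
First repeat at step 2: s0 was already visited.

So i = 0, j = 2, giving x = w[0:0] = ε, y = w[0:2] = qp, z = w[2:4] = qq.
Check: |xy| = 2 ≤ 4 and |y| = 2 ≥ 1. Reading y takes M from s0 back to s0, so every xyⁱz is accepted.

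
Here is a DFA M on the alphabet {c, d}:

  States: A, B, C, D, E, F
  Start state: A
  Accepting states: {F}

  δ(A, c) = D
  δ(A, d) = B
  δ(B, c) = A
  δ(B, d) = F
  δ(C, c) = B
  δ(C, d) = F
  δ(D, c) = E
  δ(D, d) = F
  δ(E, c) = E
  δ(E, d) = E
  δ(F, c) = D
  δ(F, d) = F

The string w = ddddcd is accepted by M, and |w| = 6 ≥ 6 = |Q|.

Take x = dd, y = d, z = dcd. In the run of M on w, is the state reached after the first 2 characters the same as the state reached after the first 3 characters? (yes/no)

yes

State sequence: A -d-> B -d-> F -d-> F

After x (step 2): F. After xy (step 3): F.
They match, so y = d drives M around a cycle from F back to itself; pumping y any number of times keeps M in F before reading z, and xyⁱz ∈ L(M) for every i ≥ 0.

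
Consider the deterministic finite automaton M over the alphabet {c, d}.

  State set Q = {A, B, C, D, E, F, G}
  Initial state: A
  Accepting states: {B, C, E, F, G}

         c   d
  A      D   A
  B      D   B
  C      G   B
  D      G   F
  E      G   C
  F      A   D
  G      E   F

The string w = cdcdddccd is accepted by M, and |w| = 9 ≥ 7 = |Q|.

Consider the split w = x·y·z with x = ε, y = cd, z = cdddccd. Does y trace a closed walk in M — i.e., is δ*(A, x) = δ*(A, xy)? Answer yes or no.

no

Run of M on the first 2 characters of w = c d:
  step 0: A  (start)
  step 1: D  (read c: A→D)
  step 2: F  (read d: D→F)

After x (step 0): A. After xy (step 2): F.
They differ (A ≠ F), so y is not a cycle from the state after x; this split is not the one the pumping-lemma construction produces, and pumping y need not keep the string in L(M).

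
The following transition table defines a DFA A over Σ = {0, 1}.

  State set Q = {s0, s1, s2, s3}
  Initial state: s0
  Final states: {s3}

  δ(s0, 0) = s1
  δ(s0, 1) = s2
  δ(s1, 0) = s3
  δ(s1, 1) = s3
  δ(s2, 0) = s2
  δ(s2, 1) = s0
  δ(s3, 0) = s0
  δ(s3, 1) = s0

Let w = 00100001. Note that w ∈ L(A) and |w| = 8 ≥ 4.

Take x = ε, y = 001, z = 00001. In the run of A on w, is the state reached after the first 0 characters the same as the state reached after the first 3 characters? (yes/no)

Run of A on the first 3 characters of w = 0 0 1:
  step 0: s0  (start)
  step 1: s1  (read 0: s0→s1)
  step 2: s3  (read 0: s1→s3)
  step 3: s0  (read 1: s3→s0)

After x (step 0): s0. After xy (step 3): s0.
They match, so y = 001 drives A around a cycle from s0 back to itself; pumping y any number of times keeps A in s0 before reading z, and xyⁱz ∈ L(A) for every i ≥ 0.

yes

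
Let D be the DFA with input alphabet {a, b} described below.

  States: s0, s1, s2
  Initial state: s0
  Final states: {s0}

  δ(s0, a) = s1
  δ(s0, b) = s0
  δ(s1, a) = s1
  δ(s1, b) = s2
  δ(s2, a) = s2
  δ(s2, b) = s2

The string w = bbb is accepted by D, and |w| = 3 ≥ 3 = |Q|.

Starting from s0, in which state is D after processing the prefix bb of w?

s0

State sequence: s0 -b-> s0 -b-> s0

After reading 2 characters, D is in state s0.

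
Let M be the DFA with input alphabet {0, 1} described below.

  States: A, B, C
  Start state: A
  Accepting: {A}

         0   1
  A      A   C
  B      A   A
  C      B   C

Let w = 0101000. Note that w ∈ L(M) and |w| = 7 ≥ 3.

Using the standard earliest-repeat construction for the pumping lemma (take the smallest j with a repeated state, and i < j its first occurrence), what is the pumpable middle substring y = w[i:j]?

Run of M on w = 0 1 0 1 0 0 0:
  step 0: A  (start)
  step 1: A  (read 0: A→A)   ← first repeat (A seen earlier)
  step 2: C  (read 1: A→C)
  step 3: B  (read 0: C→B)
  step 4: A  (read 1: B→A)
  step 5: A  (read 0: A→A)
  step 6: A  (read 0: A→A)
  step 7: A  (read 0: A→A)

So i = 0, j = 1, giving x = w[0:0] = ε, y = w[0:1] = 0, z = w[1:7] = 101000.
Check: |xy| = 1 ≤ 3 and |y| = 1 ≥ 1. Reading y takes M from A back to A, so every xyⁱz is accepted.
With |Q| = 3, pigeonhole forces a state repeat no later than step 3; the substring read between the first and second visits to that state can be pumped.

0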